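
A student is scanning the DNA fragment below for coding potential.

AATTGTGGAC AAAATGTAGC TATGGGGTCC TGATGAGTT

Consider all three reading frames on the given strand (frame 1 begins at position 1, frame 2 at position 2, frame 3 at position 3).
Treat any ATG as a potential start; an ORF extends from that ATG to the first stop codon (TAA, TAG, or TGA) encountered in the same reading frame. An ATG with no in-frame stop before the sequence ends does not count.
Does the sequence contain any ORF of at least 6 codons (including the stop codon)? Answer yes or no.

no

Frame 1: AAT TGT GGA CAA AAT GTA GCT ATG GGG TCC TGA TGA GTT — ATG at 22, stop TGA at 31 → 12 nt.
Frame 2: ATT GTG GAC AAA ATG TAG CTA TGG GGT CCT GAT GAG — ATG at 14, stop TAG at 17 → 6 nt.
Frame 3: TTG TGG ACA AAA TGT AGC TAT GGG GTC CTG ATG AGT — no ATG→stop ORF.
Largest ORF found is 4 codons < 6, so no.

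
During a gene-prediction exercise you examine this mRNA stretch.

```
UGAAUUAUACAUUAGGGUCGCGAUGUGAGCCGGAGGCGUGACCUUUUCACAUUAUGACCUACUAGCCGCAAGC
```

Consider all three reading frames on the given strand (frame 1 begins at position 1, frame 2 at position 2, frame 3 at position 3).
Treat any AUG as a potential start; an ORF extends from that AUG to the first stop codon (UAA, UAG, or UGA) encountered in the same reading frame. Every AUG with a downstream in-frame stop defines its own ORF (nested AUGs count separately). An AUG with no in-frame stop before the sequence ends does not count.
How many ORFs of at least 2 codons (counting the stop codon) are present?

2

Frame 1: UGA AUU AUA CAU UAG GGU CGC GAU GUG AGC CGG AGG CGU GAC CUU UUC ACA UUA UGA CCU ACU AGC CGC AAG — no AUG→stop ORF.
Frame 2: GAA UUA UAC AUU AGG GUC GCG AUG UGA GCC GGA GGC GUG ACC UUU UCA CAU UAU GAC CUA CUA GCC GCA AGC — AUG at 23, stop UGA at 26 → 6 nt.
Frame 3: AAU UAU ACA UUA GGG UCG CGA UGU GAG CCG GAG GCG UGA CCU UUU CAC AUU AUG ACC UAC UAG CCG CAA — AUG at 54, stop UAG at 63 → 12 nt.
ORFs ≥ 2 codons: frame 2 23–28 (2 codons), frame 3 54–65 (4 codons). Count = 2.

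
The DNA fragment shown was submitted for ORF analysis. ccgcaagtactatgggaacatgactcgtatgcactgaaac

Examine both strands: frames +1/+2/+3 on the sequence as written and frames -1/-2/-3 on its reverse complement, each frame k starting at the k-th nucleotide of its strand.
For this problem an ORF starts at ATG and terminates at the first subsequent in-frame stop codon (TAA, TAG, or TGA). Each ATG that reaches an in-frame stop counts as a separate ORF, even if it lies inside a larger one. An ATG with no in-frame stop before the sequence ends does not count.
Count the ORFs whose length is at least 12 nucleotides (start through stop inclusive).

3

Reverse complement (5'→3'): GTTTCAGTGCATACGAGTCATGTTCCCATAGTACTTGCGG
Frame +1: CCG CAA GTA CTA TGG GAA CAT GAC TCG TAT GCA CTG AAA — no ATG→stop ORF.
Frame +2: CGC AAG TAC TAT GGG AAC ATG ACT CGT ATG CAC TGA AAC — ATG at 20, stop TGA at 35 → 18 nt; ATG at 29, stop TGA at 35 → 9 nt.
Frame +3: GCA AGT ACT ATG GGA ACA TGA CTC GTA TGC ACT GAA — ATG at 12, stop TGA at 21 → 12 nt.
Frame -1: GTT TCA GTG CAT ACG AGT CAT GTT CCC ATA GTA CTT GCG — no ATG→stop ORF.
Frame -2: TTT CAG TGC ATA CGA GTC ATG TTC CCA TAG TAC TTG CGG — ATG at 20, stop TAG at 29 → 12 nt.
Frame -3: TTC AGT GCA TAC GAG TCA TGT TCC CAT AGT ACT TGC — no ATG→stop ORF.
ORFs ≥ 12 nucleotides: frame +2 20–37 (18 nucleotides), frame +3 12–23 (12 nucleotides), frame -2 20–31 (12 nucleotides). Count = 3.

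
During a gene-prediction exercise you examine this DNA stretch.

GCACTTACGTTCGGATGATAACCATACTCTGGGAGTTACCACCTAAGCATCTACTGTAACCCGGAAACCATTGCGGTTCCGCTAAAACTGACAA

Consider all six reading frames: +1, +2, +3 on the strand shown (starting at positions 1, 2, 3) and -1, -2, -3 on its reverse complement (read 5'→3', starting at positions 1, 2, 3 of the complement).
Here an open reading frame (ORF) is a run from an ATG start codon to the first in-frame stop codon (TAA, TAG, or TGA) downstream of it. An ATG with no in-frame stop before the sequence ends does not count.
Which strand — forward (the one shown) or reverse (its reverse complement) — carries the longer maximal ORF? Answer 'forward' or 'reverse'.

Reverse complement (5'→3'): TTGTCAGTTTTAGCGGAACCGCAATGGTTTCCGGGTTACAGTAGATGCTTAGGTGGTAACTCCCAGAGTATGGTTATCATCCGAACGTAAGTGC
Frame +1: GCA CTT ACG TTC GGA TGA TAA CCA TAC TCT GGG AGT TAC CAC CTA AGC ATC TAC TGT AAC CCG GAA ACC ATT GCG GTT CCG CTA AAA CTG ACA — no ATG→stop ORF.
Frame +2: CAC TTA CGT TCG GAT GAT AAC CAT ACT CTG GGA GTT ACC ACC TAA GCA TCT ACT GTA ACC CGG AAA CCA TTG CGG TTC CGC TAA AAC TGA CAA — no ATG→stop ORF.
Frame +3: ACT TAC GTT CGG ATG ATA ACC ATA CTC TGG GAG TTA CCA CCT AAG CAT CTA CTG TAA CCC GGA AAC CAT TGC GGT TCC GCT AAA ACT GAC — ATG at 15, stop TAA at 57 → 45 nt.
Frame -1: TTG TCA GTT TTA GCG GAA CCG CAA TGG TTT CCG GGT TAC AGT AGA TGC TTA GGT GGT AAC TCC CAG AGT ATG GTT ATC ATC CGA ACG TAA GTG — ATG at 70, stop TAA at 88 → 21 nt.
Frame -2: TGT CAG TTT TAG CGG AAC CGC AAT GGT TTC CGG GTT ACA GTA GAT GCT TAG GTG GTA ACT CCC AGA GTA TGG TTA TCA TCC GAA CGT AAG TGC — no ATG→stop ORF.
Frame -3: GTC AGT TTT AGC GGA ACC GCA ATG GTT TCC GGG TTA CAG TAG ATG CTT AGG TGG TAA CTC CCA GAG TAT GGT TAT CAT CCG AAC GTA AGT — ATG at 24, stop TAG at 42 → 21 nt; ATG at 45, stop TAA at 57 → 15 nt.
Forward-strand max 45 nt; reverse-strand max 21 nt. The forward strand has the longer ORF.

forward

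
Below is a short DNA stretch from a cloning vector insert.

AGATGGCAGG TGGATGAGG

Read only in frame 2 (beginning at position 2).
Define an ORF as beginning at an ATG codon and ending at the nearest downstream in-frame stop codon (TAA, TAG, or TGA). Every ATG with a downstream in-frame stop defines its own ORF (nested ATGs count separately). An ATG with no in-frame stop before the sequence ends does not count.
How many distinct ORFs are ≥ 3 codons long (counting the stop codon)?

0

Frame 2: GAT GGC AGG TGG ATG AGG — no ATG→stop ORF.
No ORF reaches 3 codons. Count = 0.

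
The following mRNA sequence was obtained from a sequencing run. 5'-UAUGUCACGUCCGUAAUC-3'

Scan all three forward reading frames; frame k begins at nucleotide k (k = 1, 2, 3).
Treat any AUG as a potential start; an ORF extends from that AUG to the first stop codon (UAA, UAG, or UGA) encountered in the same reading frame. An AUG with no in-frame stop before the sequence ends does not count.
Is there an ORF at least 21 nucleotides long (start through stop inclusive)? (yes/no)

Frame 1: UAU GUC ACG UCC GUA AUC — no AUG→stop ORF.
Frame 2: AUG UCA CGU CCG UAA — AUG at 2, stop UAA at 14 → 15 nt.
Frame 3: UGU CAC GUC CGU AAU — no AUG→stop ORF.
Largest ORF found is 15 nucleotides < 21, so no.

no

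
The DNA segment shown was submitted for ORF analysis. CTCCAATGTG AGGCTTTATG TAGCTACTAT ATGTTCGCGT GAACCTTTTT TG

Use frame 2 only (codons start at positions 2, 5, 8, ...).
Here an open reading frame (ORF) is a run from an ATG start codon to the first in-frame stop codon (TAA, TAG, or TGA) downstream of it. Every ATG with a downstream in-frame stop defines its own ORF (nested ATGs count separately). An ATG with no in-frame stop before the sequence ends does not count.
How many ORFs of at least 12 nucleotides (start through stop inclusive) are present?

Frame 2: TCC AAT GTG AGG CTT TAT GTA GCT ACT ATA TGT TCG CGT GAA CCT TTT TTG — no ATG→stop ORF.
No ORF reaches 12 nucleotides. Count = 0.

0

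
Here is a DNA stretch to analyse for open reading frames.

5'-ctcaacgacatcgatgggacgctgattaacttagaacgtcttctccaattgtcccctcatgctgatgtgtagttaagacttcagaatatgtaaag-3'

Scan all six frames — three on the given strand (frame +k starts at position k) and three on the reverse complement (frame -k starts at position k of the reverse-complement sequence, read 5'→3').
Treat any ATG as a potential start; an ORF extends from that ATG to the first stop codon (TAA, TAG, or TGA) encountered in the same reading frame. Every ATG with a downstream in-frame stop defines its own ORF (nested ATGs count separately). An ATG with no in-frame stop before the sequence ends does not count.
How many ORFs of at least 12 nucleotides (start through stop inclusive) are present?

Reverse complement (5'→3'): CTTTACATATTCTGAAGTCTTAACTACACATCAGCATGAGGGGACAATTGGAGAAGACGTTCTAAGTTAATCAGCGTCCCATCGATGTCGTTGAG
Frame +1: CTC AAC GAC ATC GAT GGG ACG CTG ATT AAC TTA GAA CGT CTT CTC CAA TTG TCC CCT CAT GCT GAT GTG TAG TTA AGA CTT CAG AAT ATG TAA — ATG at 88, stop TAA at 91 → 6 nt.
Frame +2: TCA ACG ACA TCG ATG GGA CGC TGA TTA ACT TAG AAC GTC TTC TCC AAT TGT CCC CTC ATG CTG ATG TGT AGT TAA GAC TTC AGA ATA TGT AAA — ATG at 14, stop TGA at 23 → 12 nt; ATG at 59, stop TAA at 74 → 18 nt; ATG at 65, stop TAA at 74 → 12 nt.
Frame +3: CAA CGA CAT CGA TGG GAC GCT GAT TAA CTT AGA ACG TCT TCT CCA ATT GTC CCC TCA TGC TGA TGT GTA GTT AAG ACT TCA GAA TAT GTA AAG — no ATG→stop ORF.
Frame -1: CTT TAC ATA TTC TGA AGT CTT AAC TAC ACA TCA GCA TGA GGG GAC AAT TGG AGA AGA CGT TCT AAG TTA ATC AGC GTC CCA TCG ATG TCG TTG — no ATG→stop ORF.
Frame -2: TTT ACA TAT TCT GAA GTC TTA ACT ACA CAT CAG CAT GAG GGG ACA ATT GGA GAA GAC GTT CTA AGT TAA TCA GCG TCC CAT CGA TGT CGT TGA — no ATG→stop ORF.
Frame -3: TTA CAT ATT CTG AAG TCT TAA CTA CAC ATC AGC ATG AGG GGA CAA TTG GAG AAG ACG TTC TAA GTT AAT CAG CGT CCC ATC GAT GTC GTT GAG — ATG at 36, stop TAA at 63 → 30 nt.
ORFs ≥ 12 nucleotides: frame +2 14–25 (12 nucleotides), frame +2 59–76 (18 nucleotides), frame +2 65–76 (12 nucleotides), frame -3 36–65 (30 nucleotides). Count = 4.

4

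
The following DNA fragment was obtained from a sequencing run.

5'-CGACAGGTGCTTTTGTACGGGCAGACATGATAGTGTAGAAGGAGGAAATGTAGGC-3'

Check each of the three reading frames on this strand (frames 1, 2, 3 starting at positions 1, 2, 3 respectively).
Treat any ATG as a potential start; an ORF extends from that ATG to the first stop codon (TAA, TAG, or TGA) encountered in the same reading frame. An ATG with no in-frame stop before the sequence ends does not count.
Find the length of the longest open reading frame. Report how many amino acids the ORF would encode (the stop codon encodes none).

Frame 1: CGA CAG GTG CTT TTG TAC GGG CAG ACA TGA TAG TGT AGA AGG AGG AAA TGT AGG — no ATG→stop ORF.
Frame 2: GAC AGG TGC TTT TGT ACG GGC AGA CAT GAT AGT GTA GAA GGA GGA AAT GTA GGC — no ATG→stop ORF.
Frame 3: ACA GGT GCT TTT GTA CGG GCA GAC ATG ATA GTG TAG AAG GAG GAA ATG TAG — ATG at 27, stop TAG at 36 → 12 nt; ATG at 48, stop TAG at 51 → 6 nt.
Longest: frame 3, positions 27–38, 12 nt = 4 codons = 3 aa. → 3 amino acids.

3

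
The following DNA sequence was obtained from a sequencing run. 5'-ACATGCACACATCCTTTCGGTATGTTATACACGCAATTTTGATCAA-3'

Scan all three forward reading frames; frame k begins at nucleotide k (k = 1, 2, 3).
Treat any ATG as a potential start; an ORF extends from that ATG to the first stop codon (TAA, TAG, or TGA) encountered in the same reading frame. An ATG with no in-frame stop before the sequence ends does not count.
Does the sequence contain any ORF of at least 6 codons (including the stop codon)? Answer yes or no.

Frame 1: ACA TGC ACA CAT CCT TTC GGT ATG TTA TAC ACG CAA TTT TGA TCA — ATG at 22, stop TGA at 40 → 21 nt.
Frame 2: CAT GCA CAC ATC CTT TCG GTA TGT TAT ACA CGC AAT TTT GAT CAA — no ATG→stop ORF.
Frame 3: ATG CAC ACA TCC TTT CGG TAT GTT ATA CAC GCA ATT TTG ATC — no ATG→stop ORF.
Frame 1 has an ORF of 7 codons (positions 22–42) ≥ 6, so yes.

yes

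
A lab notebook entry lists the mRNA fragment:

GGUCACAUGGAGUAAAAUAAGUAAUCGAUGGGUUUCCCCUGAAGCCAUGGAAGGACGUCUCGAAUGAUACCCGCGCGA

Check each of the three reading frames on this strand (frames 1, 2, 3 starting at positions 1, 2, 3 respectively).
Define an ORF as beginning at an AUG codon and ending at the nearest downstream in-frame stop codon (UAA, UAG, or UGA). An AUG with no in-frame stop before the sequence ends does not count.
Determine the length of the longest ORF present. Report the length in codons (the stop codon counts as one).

Frame 1: GGU CAC AUG GAG UAA AAU AAG UAA UCG AUG GGU UUC CCC UGA AGC CAU GGA AGG ACG UCU CGA AUG AUA CCC GCG CGA — AUG at 7, stop UAA at 13 → 9 nt; AUG at 28, stop UGA at 40 → 15 nt.
Frame 2: GUC ACA UGG AGU AAA AUA AGU AAU CGA UGG GUU UCC CCU GAA GCC AUG GAA GGA CGU CUC GAA UGA UAC CCG CGC — AUG at 47, stop UGA at 65 → 21 nt.
Frame 3: UCA CAU GGA GUA AAA UAA GUA AUC GAU GGG UUU CCC CUG AAG CCA UGG AAG GAC GUC UCG AAU GAU ACC CGC GCG — no AUG→stop ORF.
Longest: frame 2, positions 47–67, 21 nt = 7 codons = 6 aa. → 7 codons.

7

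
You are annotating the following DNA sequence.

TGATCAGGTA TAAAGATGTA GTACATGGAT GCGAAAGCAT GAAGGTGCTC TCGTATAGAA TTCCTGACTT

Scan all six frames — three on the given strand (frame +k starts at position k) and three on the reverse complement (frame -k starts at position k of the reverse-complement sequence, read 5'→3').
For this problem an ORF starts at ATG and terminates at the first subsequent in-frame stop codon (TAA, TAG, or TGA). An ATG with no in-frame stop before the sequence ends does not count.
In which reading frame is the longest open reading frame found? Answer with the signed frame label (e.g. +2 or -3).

+2

Reverse complement (5'→3'): AAGTCAGGAATTCTATACGAGAGCACCTTCATGCTTTCGCATCCATGTACTACATCTTTATACCTGATCA
Frame +1: TGA TCA GGT ATA AAG ATG TAG TAC ATG GAT GCG AAA GCA TGA AGG TGC TCT CGT ATA GAA TTC CTG ACT — ATG at 16, stop TAG at 19 → 6 nt; ATG at 25, stop TGA at 40 → 18 nt.
Frame +2: GAT CAG GTA TAA AGA TGT AGT ACA TGG ATG CGA AAG CAT GAA GGT GCT CTC GTA TAG AAT TCC TGA CTT — ATG at 29, stop TAG at 56 → 30 nt.
Frame +3: ATC AGG TAT AAA GAT GTA GTA CAT GGA TGC GAA AGC ATG AAG GTG CTC TCG TAT AGA ATT CCT GAC — no ATG→stop ORF.
Frame -1: AAG TCA GGA ATT CTA TAC GAG AGC ACC TTC ATG CTT TCG CAT CCA TGT ACT ACA TCT TTA TAC CTG ATC — no ATG→stop ORF.
Frame -2: AGT CAG GAA TTC TAT ACG AGA GCA CCT TCA TGC TTT CGC ATC CAT GTA CTA CAT CTT TAT ACC TGA TCA — no ATG→stop ORF.
Frame -3: GTC AGG AAT TCT ATA CGA GAG CAC CTT CAT GCT TTC GCA TCC ATG TAC TAC ATC TTT ATA CCT GAT — no ATG→stop ORF.
Longest ORF is 30 nt in frame +2 (positions 29–58).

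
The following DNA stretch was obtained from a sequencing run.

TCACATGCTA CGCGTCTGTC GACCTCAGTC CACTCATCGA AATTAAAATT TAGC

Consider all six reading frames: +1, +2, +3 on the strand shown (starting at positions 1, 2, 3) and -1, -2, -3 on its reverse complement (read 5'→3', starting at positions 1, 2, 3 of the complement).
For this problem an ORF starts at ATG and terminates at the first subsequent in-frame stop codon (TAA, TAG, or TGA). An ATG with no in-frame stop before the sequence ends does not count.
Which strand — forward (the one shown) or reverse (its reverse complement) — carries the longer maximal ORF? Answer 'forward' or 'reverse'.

Reverse complement (5'→3'): GCTAAATTTTAATTTCGATGAGTGGACTGAGGTCGACAGACGCGTAGCATGTGA
Frame +1: TCA CAT GCT ACG CGT CTG TCG ACC TCA GTC CAC TCA TCG AAA TTA AAA TTT AGC — no ATG→stop ORF.
Frame +2: CAC ATG CTA CGC GTC TGT CGA CCT CAG TCC ACT CAT CGA AAT TAA AAT TTA — ATG at 5, stop TAA at 44 → 42 nt.
Frame +3: ACA TGC TAC GCG TCT GTC GAC CTC AGT CCA CTC ATC GAA ATT AAA ATT TAG — no ATG→stop ORF.
Frame -1: GCT AAA TTT TAA TTT CGA TGA GTG GAC TGA GGT CGA CAG ACG CGT AGC ATG TGA — ATG at 49, stop TGA at 52 → 6 nt.
Frame -2: CTA AAT TTT AAT TTC GAT GAG TGG ACT GAG GTC GAC AGA CGC GTA GCA TGT — no ATG→stop ORF.
Frame -3: TAA ATT TTA ATT TCG ATG AGT GGA CTG AGG TCG ACA GAC GCG TAG CAT GTG — ATG at 18, stop TAG at 45 → 30 nt.
Forward-strand max 42 nt; reverse-strand max 30 nt. The forward strand has the longer ORF.

forward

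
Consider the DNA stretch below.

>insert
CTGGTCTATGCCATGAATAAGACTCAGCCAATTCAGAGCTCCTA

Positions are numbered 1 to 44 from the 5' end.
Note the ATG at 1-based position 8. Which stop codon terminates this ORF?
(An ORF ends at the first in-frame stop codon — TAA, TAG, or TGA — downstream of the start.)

Codons from position 8: ATG (8–10), CCA (11–13), TGA (14–16).
The first in-frame stop codon is TGA.

TGA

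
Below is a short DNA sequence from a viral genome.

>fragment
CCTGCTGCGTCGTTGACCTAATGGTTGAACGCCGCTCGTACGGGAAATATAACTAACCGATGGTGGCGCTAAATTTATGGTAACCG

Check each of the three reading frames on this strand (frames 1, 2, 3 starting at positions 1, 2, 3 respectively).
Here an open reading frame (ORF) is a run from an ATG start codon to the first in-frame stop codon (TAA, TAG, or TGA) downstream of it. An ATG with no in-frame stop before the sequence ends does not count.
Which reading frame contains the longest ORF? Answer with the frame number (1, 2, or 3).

Frame 1: CCT GCT GCG TCG TTG ACC TAA TGG TTG AAC GCC GCT CGT ACG GGA AAT ATA ACT AAC CGA TGG TGG CGC TAA ATT TAT GGT AAC — no ATG→stop ORF.
Frame 2: CTG CTG CGT CGT TGA CCT AAT GGT TGA ACG CCG CTC GTA CGG GAA ATA TAA CTA ACC GAT GGT GGC GCT AAA TTT ATG GTA ACC — no ATG→stop ORF.
Frame 3: TGC TGC GTC GTT GAC CTA ATG GTT GAA CGC CGC TCG TAC GGG AAA TAT AAC TAA CCG ATG GTG GCG CTA AAT TTA TGG TAA CCG — ATG at 21, stop TAA at 54 → 36 nt; ATG at 60, stop TAA at 81 → 24 nt.
Longest ORF is 36 nt in frame 3 (positions 21–56).

3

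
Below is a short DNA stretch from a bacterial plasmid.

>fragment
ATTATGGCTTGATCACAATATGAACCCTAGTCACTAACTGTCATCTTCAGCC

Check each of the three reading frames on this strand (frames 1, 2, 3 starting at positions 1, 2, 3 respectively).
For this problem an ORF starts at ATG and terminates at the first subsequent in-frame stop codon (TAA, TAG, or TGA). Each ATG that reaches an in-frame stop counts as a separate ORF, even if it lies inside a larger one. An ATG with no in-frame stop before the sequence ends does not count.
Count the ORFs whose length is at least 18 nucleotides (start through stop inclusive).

Frame 1: ATT ATG GCT TGA TCA CAA TAT GAA CCC TAG TCA CTA ACT GTC ATC TTC AGC — ATG at 4, stop TGA at 10 → 9 nt.
Frame 2: TTA TGG CTT GAT CAC AAT ATG AAC CCT AGT CAC TAA CTG TCA TCT TCA GCC — ATG at 20, stop TAA at 35 → 18 nt.
Frame 3: TAT GGC TTG ATC ACA ATA TGA ACC CTA GTC ACT AAC TGT CAT CTT CAG — no ATG→stop ORF.
ORFs ≥ 18 nucleotides: frame 2 20–37 (18 nucleotides). Count = 1.

1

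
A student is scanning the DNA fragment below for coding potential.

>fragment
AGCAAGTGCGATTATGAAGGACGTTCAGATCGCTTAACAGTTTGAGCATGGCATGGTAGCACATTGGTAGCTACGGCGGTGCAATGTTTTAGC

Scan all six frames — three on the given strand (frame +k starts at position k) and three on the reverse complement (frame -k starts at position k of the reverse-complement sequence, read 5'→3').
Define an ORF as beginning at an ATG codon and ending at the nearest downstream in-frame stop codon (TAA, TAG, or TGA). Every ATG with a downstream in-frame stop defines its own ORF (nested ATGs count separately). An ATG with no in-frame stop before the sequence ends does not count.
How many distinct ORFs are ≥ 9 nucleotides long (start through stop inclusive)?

5

Reverse complement (5'→3'): GCTAAAACATTGCACCGCCGTAGCTACCAATGTGCTACCATGCCATGCTCAAACTGTTAAGCGATCTGAACGTCCTTCATAATCGCACTTGCT
Frame +1: AGC AAG TGC GAT TAT GAA GGA CGT TCA GAT CGC TTA ACA GTT TGA GCA TGG CAT GGT AGC ACA TTG GTA GCT ACG GCG GTG CAA TGT TTT AGC — no ATG→stop ORF.
Frame +2: GCA AGT GCG ATT ATG AAG GAC GTT CAG ATC GCT TAA CAG TTT GAG CAT GGC ATG GTA GCA CAT TGG TAG CTA CGG CGG TGC AAT GTT TTA — ATG at 14, stop TAA at 35 → 24 nt; ATG at 53, stop TAG at 68 → 18 nt.
Frame +3: CAA GTG CGA TTA TGA AGG ACG TTC AGA TCG CTT AAC AGT TTG AGC ATG GCA TGG TAG CAC ATT GGT AGC TAC GGC GGT GCA ATG TTT TAG — ATG at 48, stop TAG at 57 → 12 nt; ATG at 84, stop TAG at 90 → 9 nt.
Frame -1: GCT AAA ACA TTG CAC CGC CGT AGC TAC CAA TGT GCT ACC ATG CCA TGC TCA AAC TGT TAA GCG ATC TGA ACG TCC TTC ATA ATC GCA CTT GCT — ATG at 40, stop TAA at 58 → 21 nt.
Frame -2: CTA AAA CAT TGC ACC GCC GTA GCT ACC AAT GTG CTA CCA TGC CAT GCT CAA ACT GTT AAG CGA TCT GAA CGT CCT TCA TAA TCG CAC TTG — no ATG→stop ORF.
Frame -3: TAA AAC ATT GCA CCG CCG TAG CTA CCA ATG TGC TAC CAT GCC ATG CTC AAA CTG TTA AGC GAT CTG AAC GTC CTT CAT AAT CGC ACT TGC — no ATG→stop ORF.
ORFs ≥ 9 nucleotides: frame +2 14–37 (24 nucleotides), frame +2 53–70 (18 nucleotides), frame +3 48–59 (12 nucleotides), frame +3 84–92 (9 nucleotides), frame -1 40–60 (21 nucleotides). Count = 5.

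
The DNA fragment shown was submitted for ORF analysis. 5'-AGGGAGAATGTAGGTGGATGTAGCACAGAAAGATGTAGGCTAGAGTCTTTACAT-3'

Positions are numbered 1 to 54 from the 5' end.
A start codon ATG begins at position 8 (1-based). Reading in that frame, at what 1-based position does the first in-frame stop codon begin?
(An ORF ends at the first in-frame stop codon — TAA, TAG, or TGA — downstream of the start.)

Codons from position 8: ATG (8–10), TAG (11–13).
TAG is a stop codon; it begins at position 11.

11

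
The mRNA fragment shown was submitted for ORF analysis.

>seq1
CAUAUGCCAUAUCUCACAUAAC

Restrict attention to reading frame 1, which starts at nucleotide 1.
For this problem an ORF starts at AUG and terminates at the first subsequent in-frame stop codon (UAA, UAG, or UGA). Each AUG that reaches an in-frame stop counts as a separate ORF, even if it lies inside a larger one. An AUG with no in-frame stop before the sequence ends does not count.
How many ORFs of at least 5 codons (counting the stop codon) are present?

Frame 1: CAU AUG CCA UAU CUC ACA UAA — AUG at 4, stop UAA at 19 → 18 nt.
ORFs ≥ 5 codons: frame 1 4–21 (6 codons). Count = 1.

1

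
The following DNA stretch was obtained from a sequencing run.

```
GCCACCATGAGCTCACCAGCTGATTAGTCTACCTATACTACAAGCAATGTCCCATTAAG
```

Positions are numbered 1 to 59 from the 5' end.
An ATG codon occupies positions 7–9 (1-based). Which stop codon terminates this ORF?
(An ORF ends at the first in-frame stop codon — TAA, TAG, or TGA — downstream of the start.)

TAG

Codons from position 7: ATG (7–9), AGC (10–12), TCA (13–15), CCA (16–18), GCT (19–21), GAT (22–24), TAG (25–27).
The first in-frame stop codon is TAG.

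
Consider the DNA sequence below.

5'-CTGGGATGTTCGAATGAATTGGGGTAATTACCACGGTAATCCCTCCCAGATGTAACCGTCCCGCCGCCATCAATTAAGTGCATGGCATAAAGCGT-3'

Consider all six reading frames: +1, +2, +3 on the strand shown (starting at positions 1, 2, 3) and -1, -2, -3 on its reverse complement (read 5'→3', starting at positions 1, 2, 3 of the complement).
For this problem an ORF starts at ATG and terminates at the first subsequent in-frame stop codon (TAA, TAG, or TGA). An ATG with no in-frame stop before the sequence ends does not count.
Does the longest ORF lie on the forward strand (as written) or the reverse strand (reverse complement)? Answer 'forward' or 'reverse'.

forward

Reverse complement (5'→3'): ACGCTTTATGCCATGCACTTAATTGATGGCGGCGGGACGGTTACATCTGGGAGGGATTACCGTGGTAATTACCCCAATTCATTCGAACATCCCAG
Frame +1: CTG GGA TGT TCG AAT GAA TTG GGG TAA TTA CCA CGG TAA TCC CTC CCA GAT GTA ACC GTC CCG CCG CCA TCA ATT AAG TGC ATG GCA TAA AGC — ATG at 82, stop TAA at 88 → 9 nt.
Frame +2: TGG GAT GTT CGA ATG AAT TGG GGT AAT TAC CAC GGT AAT CCC TCC CAG ATG TAA CCG TCC CGC CGC CAT CAA TTA AGT GCA TGG CAT AAA GCG — ATG at 14, stop TAA at 53 → 42 nt; ATG at 50, stop TAA at 53 → 6 nt.
Frame +3: GGG ATG TTC GAA TGA ATT GGG GTA ATT ACC ACG GTA ATC CCT CCC AGA TGT AAC CGT CCC GCC GCC ATC AAT TAA GTG CAT GGC ATA AAG CGT — ATG at 6, stop TGA at 15 → 12 nt.
Frame -1: ACG CTT TAT GCC ATG CAC TTA ATT GAT GGC GGC GGG ACG GTT ACA TCT GGG AGG GAT TAC CGT GGT AAT TAC CCC AAT TCA TTC GAA CAT CCC — no ATG→stop ORF.
Frame -2: CGC TTT ATG CCA TGC ACT TAA TTG ATG GCG GCG GGA CGG TTA CAT CTG GGA GGG ATT ACC GTG GTA ATT ACC CCA ATT CAT TCG AAC ATC CCA — ATG at 8, stop TAA at 20 → 15 nt.
Frame -3: GCT TTA TGC CAT GCA CTT AAT TGA TGG CGG CGG GAC GGT TAC ATC TGG GAG GGA TTA CCG TGG TAA TTA CCC CAA TTC ATT CGA ACA TCC CAG — no ATG→stop ORF.
Forward-strand max 42 nt; reverse-strand max 15 nt. The forward strand has the longer ORF.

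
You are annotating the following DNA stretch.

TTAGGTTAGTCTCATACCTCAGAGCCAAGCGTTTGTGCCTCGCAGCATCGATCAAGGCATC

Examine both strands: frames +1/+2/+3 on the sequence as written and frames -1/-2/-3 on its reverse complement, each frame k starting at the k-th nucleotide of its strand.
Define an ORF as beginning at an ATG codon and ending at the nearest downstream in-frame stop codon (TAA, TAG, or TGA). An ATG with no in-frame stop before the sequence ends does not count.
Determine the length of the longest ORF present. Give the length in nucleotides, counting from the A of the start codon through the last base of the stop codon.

Reverse complement (5'→3'): GATGCCTTGATCGATGCTGCGAGGCACAAACGCTTGGCTCTGAGGTATGAGACTAACCTAA
Frame +1: TTA GGT TAG TCT CAT ACC TCA GAG CCA AGC GTT TGT GCC TCG CAG CAT CGA TCA AGG CAT — no ATG→stop ORF.
Frame +2: TAG GTT AGT CTC ATA CCT CAG AGC CAA GCG TTT GTG CCT CGC AGC ATC GAT CAA GGC ATC — no ATG→stop ORF.
Frame +3: AGG TTA GTC TCA TAC CTC AGA GCC AAG CGT TTG TGC CTC GCA GCA TCG ATC AAG GCA — no ATG→stop ORF.
Frame -1: GAT GCC TTG ATC GAT GCT GCG AGG CAC AAA CGC TTG GCT CTG AGG TAT GAG ACT AAC CTA — no ATG→stop ORF.
Frame -2: ATG CCT TGA TCG ATG CTG CGA GGC ACA AAC GCT TGG CTC TGA GGT ATG AGA CTA ACC TAA — ATG at 2, stop TGA at 8 → 9 nt; ATG at 14, stop TGA at 41 → 30 nt; ATG at 47, stop TAA at 59 → 15 nt.
Frame -3: TGC CTT GAT CGA TGC TGC GAG GCA CAA ACG CTT GGC TCT GAG GTA TGA GAC TAA CCT — no ATG→stop ORF.
Longest: frame -2, positions 14–43, 30 nt = 10 codons = 9 aa. → 30 nucleotides.

30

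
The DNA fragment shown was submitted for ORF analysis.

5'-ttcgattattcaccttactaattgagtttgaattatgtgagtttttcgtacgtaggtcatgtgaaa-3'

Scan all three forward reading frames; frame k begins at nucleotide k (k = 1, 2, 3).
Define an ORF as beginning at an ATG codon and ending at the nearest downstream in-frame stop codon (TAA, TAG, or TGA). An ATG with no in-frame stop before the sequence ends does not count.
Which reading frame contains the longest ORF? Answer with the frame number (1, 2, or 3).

2

Frame 1: TTC GAT TAT TCA CCT TAC TAA TTG AGT TTG AAT TAT GTG AGT TTT TCG TAC GTA GGT CAT GTG AAA — no ATG→stop ORF.
Frame 2: TCG ATT ATT CAC CTT ACT AAT TGA GTT TGA ATT ATG TGA GTT TTT CGT ACG TAG GTC ATG TGA — ATG at 35, stop TGA at 38 → 6 nt; ATG at 59, stop TGA at 62 → 6 nt.
Frame 3: CGA TTA TTC ACC TTA CTA ATT GAG TTT GAA TTA TGT GAG TTT TTC GTA CGT AGG TCA TGT GAA — no ATG→stop ORF.
Longest ORF is 6 nt in frame 2 (positions 35–40).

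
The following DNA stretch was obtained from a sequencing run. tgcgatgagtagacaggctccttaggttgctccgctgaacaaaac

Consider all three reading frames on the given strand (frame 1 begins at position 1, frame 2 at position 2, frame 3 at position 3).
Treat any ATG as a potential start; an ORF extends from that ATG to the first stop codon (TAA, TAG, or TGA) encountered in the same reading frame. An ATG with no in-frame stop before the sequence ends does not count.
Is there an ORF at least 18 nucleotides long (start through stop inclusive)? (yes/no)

yes

Frame 1: TGC GAT GAG TAG ACA GGC TCC TTA GGT TGC TCC GCT GAA CAA AAC — no ATG→stop ORF.
Frame 2: GCG ATG AGT AGA CAG GCT CCT TAG GTT GCT CCG CTG AAC AAA — ATG at 5, stop TAG at 23 → 21 nt.
Frame 3: CGA TGA GTA GAC AGG CTC CTT AGG TTG CTC CGC TGA ACA AAA — no ATG→stop ORF.
Frame 2 has an ORF of 21 nucleotides (positions 5–25) ≥ 18, so yes.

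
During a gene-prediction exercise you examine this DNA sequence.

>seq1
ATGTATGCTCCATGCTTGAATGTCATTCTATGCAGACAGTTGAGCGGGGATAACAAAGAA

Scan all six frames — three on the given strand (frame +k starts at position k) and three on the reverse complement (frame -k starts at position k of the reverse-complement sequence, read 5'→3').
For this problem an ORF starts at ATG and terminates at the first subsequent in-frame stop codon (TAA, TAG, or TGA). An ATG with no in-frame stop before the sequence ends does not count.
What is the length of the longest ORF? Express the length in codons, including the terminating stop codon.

Reverse complement (5'→3'): TTCTTTGTTATCCCCGCTCAACTGTCTGCATAGAATGACATTCAAGCATGGAGCATACAT
Frame +1: ATG TAT GCT CCA TGC TTG AAT GTC ATT CTA TGC AGA CAG TTG AGC GGG GAT AAC AAA GAA — no ATG→stop ORF.
Frame +2: TGT ATG CTC CAT GCT TGA ATG TCA TTC TAT GCA GAC AGT TGA GCG GGG ATA ACA AAG — ATG at 5, stop TGA at 17 → 15 nt; ATG at 20, stop TGA at 41 → 24 nt.
Frame +3: GTA TGC TCC ATG CTT GAA TGT CAT TCT ATG CAG ACA GTT GAG CGG GGA TAA CAA AGA — ATG at 12, stop TAA at 51 → 42 nt; ATG at 30, stop TAA at 51 → 24 nt.
Frame -1: TTC TTT GTT ATC CCC GCT CAA CTG TCT GCA TAG AAT GAC ATT CAA GCA TGG AGC ATA CAT — no ATG→stop ORF.
Frame -2: TCT TTG TTA TCC CCG CTC AAC TGT CTG CAT AGA ATG ACA TTC AAG CAT GGA GCA TAC — no ATG→stop ORF.
Frame -3: CTT TGT TAT CCC CGC TCA ACT GTC TGC ATA GAA TGA CAT TCA AGC ATG GAG CAT ACA — no ATG→stop ORF.
Longest: frame +3, positions 12–53, 42 nt = 14 codons = 13 aa. → 14 codons.

14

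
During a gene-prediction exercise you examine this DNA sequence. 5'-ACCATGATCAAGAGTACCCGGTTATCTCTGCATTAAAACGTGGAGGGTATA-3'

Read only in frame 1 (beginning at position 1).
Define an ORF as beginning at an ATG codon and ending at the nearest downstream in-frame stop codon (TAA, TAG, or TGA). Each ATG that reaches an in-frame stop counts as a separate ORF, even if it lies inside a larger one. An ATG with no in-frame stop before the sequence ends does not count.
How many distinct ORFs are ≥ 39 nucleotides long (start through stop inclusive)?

Frame 1: ACC ATG ATC AAG AGT ACC CGG TTA TCT CTG CAT TAA AAC GTG GAG GGT ATA — ATG at 4, stop TAA at 34 → 33 nt.
No ORF reaches 39 nucleotides. Count = 0.

0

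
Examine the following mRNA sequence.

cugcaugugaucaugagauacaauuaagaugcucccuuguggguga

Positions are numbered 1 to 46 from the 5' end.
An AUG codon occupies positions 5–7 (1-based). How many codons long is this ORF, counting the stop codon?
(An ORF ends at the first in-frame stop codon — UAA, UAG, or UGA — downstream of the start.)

Codons from position 5: AUG (5–7), UGA (8–10).
UGA is the first in-frame stop; that's 2 codons including the stop.

2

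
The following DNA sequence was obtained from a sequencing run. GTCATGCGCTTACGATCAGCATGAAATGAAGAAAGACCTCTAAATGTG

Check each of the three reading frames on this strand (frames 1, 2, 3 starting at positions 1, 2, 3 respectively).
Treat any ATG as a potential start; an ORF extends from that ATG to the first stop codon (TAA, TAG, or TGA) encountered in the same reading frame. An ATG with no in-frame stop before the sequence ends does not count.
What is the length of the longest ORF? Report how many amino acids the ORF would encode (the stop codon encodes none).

6

Frame 1: GTC ATG CGC TTA CGA TCA GCA TGA AAT GAA GAA AGA CCT CTA AAT GTG — ATG at 4, stop TGA at 22 → 21 nt.
Frame 2: TCA TGC GCT TAC GAT CAG CAT GAA ATG AAG AAA GAC CTC TAA ATG — ATG at 26, stop TAA at 41 → 18 nt.
Frame 3: CAT GCG CTT ACG ATC AGC ATG AAA TGA AGA AAG ACC TCT AAA TGT — ATG at 21, stop TGA at 27 → 9 nt.
Longest: frame 1, positions 4–24, 21 nt = 7 codons = 6 aa. → 6 amino acids.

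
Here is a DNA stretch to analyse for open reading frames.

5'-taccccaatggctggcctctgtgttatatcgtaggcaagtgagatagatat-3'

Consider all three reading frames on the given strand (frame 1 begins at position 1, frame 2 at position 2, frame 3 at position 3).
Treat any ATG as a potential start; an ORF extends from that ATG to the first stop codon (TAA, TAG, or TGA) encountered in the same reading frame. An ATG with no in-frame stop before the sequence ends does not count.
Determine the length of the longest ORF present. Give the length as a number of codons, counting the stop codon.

Frame 1: TAC CCC AAT GGC TGG CCT CTG TGT TAT ATC GTA GGC AAG TGA GAT AGA TAT — no ATG→stop ORF.
Frame 2: ACC CCA ATG GCT GGC CTC TGT GTT ATA TCG TAG GCA AGT GAG ATA GAT — ATG at 8, stop TAG at 32 → 27 nt.
Frame 3: CCC CAA TGG CTG GCC TCT GTG TTA TAT CGT AGG CAA GTG AGA TAG ATA — no ATG→stop ORF.
Longest: frame 2, positions 8–34, 27 nt = 9 codons = 8 aa. → 9 codons.

9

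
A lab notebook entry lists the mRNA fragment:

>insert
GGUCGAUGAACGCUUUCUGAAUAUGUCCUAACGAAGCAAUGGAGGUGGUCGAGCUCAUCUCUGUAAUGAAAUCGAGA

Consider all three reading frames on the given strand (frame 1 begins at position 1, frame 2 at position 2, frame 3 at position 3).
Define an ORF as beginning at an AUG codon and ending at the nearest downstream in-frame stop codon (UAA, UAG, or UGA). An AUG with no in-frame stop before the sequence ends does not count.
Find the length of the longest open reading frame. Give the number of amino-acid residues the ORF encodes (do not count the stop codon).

Frame 1: GGU CGA UGA ACG CUU UCU GAA UAU GUC CUA ACG AAG CAA UGG AGG UGG UCG AGC UCA UCU CUG UAA UGA AAU CGA — no AUG→stop ORF.
Frame 2: GUC GAU GAA CGC UUU CUG AAU AUG UCC UAA CGA AGC AAU GGA GGU GGU CGA GCU CAU CUC UGU AAU GAA AUC GAG — AUG at 23, stop UAA at 29 → 9 nt.
Frame 3: UCG AUG AAC GCU UUC UGA AUA UGU CCU AAC GAA GCA AUG GAG GUG GUC GAG CUC AUC UCU GUA AUG AAA UCG AGA — AUG at 6, stop UGA at 18 → 15 nt.
Longest: frame 3, positions 6–20, 15 nt = 5 codons = 4 aa. → 4 amino acids.

4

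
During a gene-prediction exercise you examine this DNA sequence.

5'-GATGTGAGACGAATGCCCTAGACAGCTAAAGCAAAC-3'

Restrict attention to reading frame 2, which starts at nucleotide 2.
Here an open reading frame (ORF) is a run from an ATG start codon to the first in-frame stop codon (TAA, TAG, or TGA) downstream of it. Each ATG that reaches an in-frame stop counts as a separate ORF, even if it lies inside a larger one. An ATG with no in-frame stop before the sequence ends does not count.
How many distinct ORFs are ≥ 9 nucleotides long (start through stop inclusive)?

0

Frame 2: ATG TGA GAC GAA TGC CCT AGA CAG CTA AAG CAA — ATG at 2, stop TGA at 5 → 6 nt.
No ORF reaches 9 nucleotides. Count = 0.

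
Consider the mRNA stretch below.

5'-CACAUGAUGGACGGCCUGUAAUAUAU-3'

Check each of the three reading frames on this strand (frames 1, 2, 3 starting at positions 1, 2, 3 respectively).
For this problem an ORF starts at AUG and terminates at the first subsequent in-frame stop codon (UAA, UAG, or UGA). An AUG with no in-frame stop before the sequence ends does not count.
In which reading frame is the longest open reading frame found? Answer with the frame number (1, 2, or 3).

Frame 1: CAC AUG AUG GAC GGC CUG UAA UAU — AUG at 4, stop UAA at 19 → 18 nt; AUG at 7, stop UAA at 19 → 15 nt.
Frame 2: ACA UGA UGG ACG GCC UGU AAU AUA — no AUG→stop ORF.
Frame 3: CAU GAU GGA CGG CCU GUA AUA UAU — no AUG→stop ORF.
Longest ORF is 18 nt in frame 1 (positions 4–21).

1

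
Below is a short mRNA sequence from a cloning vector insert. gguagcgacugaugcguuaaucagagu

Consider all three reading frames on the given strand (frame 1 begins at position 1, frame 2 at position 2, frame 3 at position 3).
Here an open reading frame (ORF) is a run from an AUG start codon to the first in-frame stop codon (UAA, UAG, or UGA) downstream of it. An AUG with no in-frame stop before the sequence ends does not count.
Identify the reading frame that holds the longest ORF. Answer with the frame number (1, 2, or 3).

3

Frame 1: GGU AGC GAC UGA UGC GUU AAU CAG AGU — no AUG→stop ORF.
Frame 2: GUA GCG ACU GAU GCG UUA AUC AGA — no AUG→stop ORF.
Frame 3: UAG CGA CUG AUG CGU UAA UCA GAG — AUG at 12, stop UAA at 18 → 9 nt.
Longest ORF is 9 nt in frame 3 (positions 12–20).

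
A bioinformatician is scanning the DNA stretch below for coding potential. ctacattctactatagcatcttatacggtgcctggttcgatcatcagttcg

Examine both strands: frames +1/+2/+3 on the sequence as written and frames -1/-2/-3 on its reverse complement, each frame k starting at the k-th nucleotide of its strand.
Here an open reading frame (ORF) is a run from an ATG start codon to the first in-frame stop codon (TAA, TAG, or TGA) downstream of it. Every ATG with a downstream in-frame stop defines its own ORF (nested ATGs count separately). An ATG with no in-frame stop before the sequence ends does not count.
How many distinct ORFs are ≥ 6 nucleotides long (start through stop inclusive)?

3

Reverse complement (5'→3'): CGAACTGATGATCGAACCAGGCACCGTATAAGATGCTATAGTAGAATGTAG
Frame +1: CTA CAT TCT ACT ATA GCA TCT TAT ACG GTG CCT GGT TCG ATC ATC AGT TCG — no ATG→stop ORF.
Frame +2: TAC ATT CTA CTA TAG CAT CTT ATA CGG TGC CTG GTT CGA TCA TCA GTT — no ATG→stop ORF.
Frame +3: ACA TTC TAC TAT AGC ATC TTA TAC GGT GCC TGG TTC GAT CAT CAG TTC — no ATG→stop ORF.
Frame -1: CGA ACT GAT GAT CGA ACC AGG CAC CGT ATA AGA TGC TAT AGT AGA ATG TAG — ATG at 46, stop TAG at 49 → 6 nt.
Frame -2: GAA CTG ATG ATC GAA CCA GGC ACC GTA TAA GAT GCT ATA GTA GAA TGT — ATG at 8, stop TAA at 29 → 24 nt.
Frame -3: AAC TGA TGA TCG AAC CAG GCA CCG TAT AAG ATG CTA TAG TAG AAT GTA — ATG at 33, stop TAG at 39 → 9 nt.
ORFs ≥ 6 nucleotides: frame -1 46–51 (6 nucleotides), frame -2 8–31 (24 nucleotides), frame -3 33–41 (9 nucleotides). Count = 3.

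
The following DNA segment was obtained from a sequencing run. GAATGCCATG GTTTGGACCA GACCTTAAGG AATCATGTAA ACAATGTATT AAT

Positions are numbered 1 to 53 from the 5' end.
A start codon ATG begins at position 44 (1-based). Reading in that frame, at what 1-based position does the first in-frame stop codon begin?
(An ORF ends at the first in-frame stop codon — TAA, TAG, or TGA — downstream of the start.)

50

Codons from position 44: ATG (44–46), TAT (47–49), TAA (50–52).
TAA is a stop codon; it begins at position 50.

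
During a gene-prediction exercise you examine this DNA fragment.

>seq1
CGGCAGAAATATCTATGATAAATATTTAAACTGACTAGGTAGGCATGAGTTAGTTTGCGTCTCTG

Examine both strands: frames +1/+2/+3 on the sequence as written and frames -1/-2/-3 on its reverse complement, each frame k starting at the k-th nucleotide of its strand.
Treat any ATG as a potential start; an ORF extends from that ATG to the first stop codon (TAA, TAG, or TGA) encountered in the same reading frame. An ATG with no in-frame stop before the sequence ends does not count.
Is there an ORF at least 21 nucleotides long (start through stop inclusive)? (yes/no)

no

Reverse complement (5'→3'): CAGAGACGCAAACTAACTCATGCCTACCTAGTCAGTTTAAATATTTATCATAGATATTTCTGCCG
Frame +1: CGG CAG AAA TAT CTA TGA TAA ATA TTT AAA CTG ACT AGG TAG GCA TGA GTT AGT TTG CGT CTC — no ATG→stop ORF.
Frame +2: GGC AGA AAT ATC TAT GAT AAA TAT TTA AAC TGA CTA GGT AGG CAT GAG TTA GTT TGC GTC TCT — no ATG→stop ORF.
Frame +3: GCA GAA ATA TCT ATG ATA AAT ATT TAA ACT GAC TAG GTA GGC ATG AGT TAG TTT GCG TCT CTG — ATG at 15, stop TAA at 27 → 15 nt; ATG at 45, stop TAG at 51 → 9 nt.
Frame -1: CAG AGA CGC AAA CTA ACT CAT GCC TAC CTA GTC AGT TTA AAT ATT TAT CAT AGA TAT TTC TGC — no ATG→stop ORF.
Frame -2: AGA GAC GCA AAC TAA CTC ATG CCT ACC TAG TCA GTT TAA ATA TTT ATC ATA GAT ATT TCT GCC — ATG at 20, stop TAG at 29 → 12 nt.
Frame -3: GAG ACG CAA ACT AAC TCA TGC CTA CCT AGT CAG TTT AAA TAT TTA TCA TAG ATA TTT CTG CCG — no ATG→stop ORF.
Largest ORF found is 15 nucleotides < 21, so no.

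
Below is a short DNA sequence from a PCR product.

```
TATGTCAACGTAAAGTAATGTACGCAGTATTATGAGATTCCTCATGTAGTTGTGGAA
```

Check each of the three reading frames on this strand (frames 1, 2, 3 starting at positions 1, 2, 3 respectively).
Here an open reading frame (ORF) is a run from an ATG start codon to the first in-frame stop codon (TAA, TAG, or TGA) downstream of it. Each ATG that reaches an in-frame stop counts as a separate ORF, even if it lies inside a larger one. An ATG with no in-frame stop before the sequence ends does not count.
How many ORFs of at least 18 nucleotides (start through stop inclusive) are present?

Frame 1: TAT GTC AAC GTA AAG TAA TGT ACG CAG TAT TAT GAG ATT CCT CAT GTA GTT GTG GAA — no ATG→stop ORF.
Frame 2: ATG TCA ACG TAA AGT AAT GTA CGC AGT ATT ATG AGA TTC CTC ATG TAG TTG TGG — ATG at 2, stop TAA at 11 → 12 nt; ATG at 32, stop TAG at 47 → 18 nt; ATG at 44, stop TAG at 47 → 6 nt.
Frame 3: TGT CAA CGT AAA GTA ATG TAC GCA GTA TTA TGA GAT TCC TCA TGT AGT TGT GGA — ATG at 18, stop TGA at 33 → 18 nt.
ORFs ≥ 18 nucleotides: frame 2 32–49 (18 nucleotides), frame 3 18–35 (18 nucleotides). Count = 2.

2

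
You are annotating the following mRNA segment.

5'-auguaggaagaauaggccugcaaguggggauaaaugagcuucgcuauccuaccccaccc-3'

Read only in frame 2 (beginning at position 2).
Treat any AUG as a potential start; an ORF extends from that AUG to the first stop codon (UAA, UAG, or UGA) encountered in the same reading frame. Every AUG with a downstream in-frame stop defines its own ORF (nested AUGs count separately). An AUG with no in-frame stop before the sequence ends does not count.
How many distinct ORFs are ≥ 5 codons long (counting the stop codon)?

Frame 2: UGU AGG AAG AAU AGG CCU GCA AGU GGG GAU AAA UGA GCU UCG CUA UCC UAC CCC ACC — no AUG→stop ORF.
No ORF reaches 5 codons. Count = 0.

0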